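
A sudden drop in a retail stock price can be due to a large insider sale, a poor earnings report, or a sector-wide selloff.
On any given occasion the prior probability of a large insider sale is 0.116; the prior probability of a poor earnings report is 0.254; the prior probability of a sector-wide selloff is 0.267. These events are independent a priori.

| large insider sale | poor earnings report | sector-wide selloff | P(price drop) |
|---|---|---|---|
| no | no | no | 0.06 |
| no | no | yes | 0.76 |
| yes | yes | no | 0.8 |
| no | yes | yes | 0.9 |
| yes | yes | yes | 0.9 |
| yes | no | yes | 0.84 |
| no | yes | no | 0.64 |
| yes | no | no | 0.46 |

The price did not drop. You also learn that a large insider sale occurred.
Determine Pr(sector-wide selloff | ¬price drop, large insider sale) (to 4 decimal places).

Pr(sector-wide selloff | ¬price drop, large insider sale) ≈ 0.1041

Numerator (weight on configurations with sector-wide selloff): 0.031869 + 0.006782 = 0.038651
Normalizer over all consistent configurations: 0.54*0.746*0.733 + 0.16*0.746*0.267 + 0.2*0.254*0.733 + 0.1*0.254*0.267 = 0.371169
Posterior = 0.038651 / 0.371169 ≈ 0.1041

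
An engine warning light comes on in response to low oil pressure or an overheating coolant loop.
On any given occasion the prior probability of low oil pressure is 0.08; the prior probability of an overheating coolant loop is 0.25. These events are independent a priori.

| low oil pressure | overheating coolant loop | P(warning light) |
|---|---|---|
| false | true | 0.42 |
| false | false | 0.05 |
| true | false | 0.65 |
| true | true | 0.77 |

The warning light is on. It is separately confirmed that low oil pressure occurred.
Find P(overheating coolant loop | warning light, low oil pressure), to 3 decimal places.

P(overheating coolant loop | warning light, low oil pressure) ≈ 0.283

Enumerate both values of overheating coolant loop and weight by the priors:
  P(warning light | low oil pressure) = 0.65×0.75 + 0.77×0.25
        = 0.487500 + 0.192500 = 0.680000
The terms with overheating coolant loop present sum to 0.192500, so
  P(overheating coolant loop | warning light, low oil pressure) = 0.192500 / 0.680000 ≈ 0.283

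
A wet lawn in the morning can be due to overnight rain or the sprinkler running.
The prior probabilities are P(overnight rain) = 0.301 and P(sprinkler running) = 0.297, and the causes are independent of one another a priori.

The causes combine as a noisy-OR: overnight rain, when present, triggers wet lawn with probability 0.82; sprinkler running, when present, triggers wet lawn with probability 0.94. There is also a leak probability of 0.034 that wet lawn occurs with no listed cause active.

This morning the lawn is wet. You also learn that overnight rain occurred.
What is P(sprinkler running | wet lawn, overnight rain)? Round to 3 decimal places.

P(sprinkler running | wet lawn, overnight rain) ≈ 0.336

Under noisy-OR, P(wet lawn | causes) = 1 − (1−0.034)·∏(1−qᵢ) over the active causes.
Enumerate both values of sprinkler running and weight by the priors:
  P(wet lawn | overnight rain) = 0.82612×0.703 + 0.989567×0.297
        = 0.580762 + 0.293901 = 0.874663
Keeping only the sprinkler running-present terms gives 0.293901, so
  P(sprinkler running | wet lawn, overnight rain) = 0.293901 / 0.874663 ≈ 0.336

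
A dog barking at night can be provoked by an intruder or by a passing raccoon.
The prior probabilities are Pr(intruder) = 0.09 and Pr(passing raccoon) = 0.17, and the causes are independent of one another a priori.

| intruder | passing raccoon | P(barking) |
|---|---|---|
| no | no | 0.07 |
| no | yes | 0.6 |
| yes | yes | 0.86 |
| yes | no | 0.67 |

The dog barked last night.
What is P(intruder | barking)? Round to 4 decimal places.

P(intruder | barking) ≈ 0.3026

Weight on intruder=true, given the evidence: 0.050049 + 0.013158 = 0.063207
Denominator P(barking): 0.07×0.91×0.83 + 0.6×0.91×0.17 + 0.67×0.09×0.83 + 0.86×0.09×0.17 = 0.208898
Posterior = 0.063207 / 0.208898 ≈ 0.3026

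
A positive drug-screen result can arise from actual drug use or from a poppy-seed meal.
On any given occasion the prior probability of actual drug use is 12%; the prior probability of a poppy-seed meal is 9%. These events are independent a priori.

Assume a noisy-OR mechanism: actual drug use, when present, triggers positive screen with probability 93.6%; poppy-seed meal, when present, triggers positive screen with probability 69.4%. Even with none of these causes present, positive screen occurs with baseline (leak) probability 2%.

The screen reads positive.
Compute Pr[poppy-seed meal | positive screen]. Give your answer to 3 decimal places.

Under noisy-OR, P(positive screen | causes) = 1 − (1−0.02)·∏(1−qᵢ) over the active causes.
By total probability over the 4 (actual drug use, poppy-seed meal) configurations:
  P(positive screen) = 0.02·0.88·0.91 + 0.70012·0.88·0.09 + 0.93728·0.12·0.91 + 0.980808·0.12·0.09
        = 0.016016 + 0.055450 + 0.102351 + 0.010593 = 0.184410
Configurations with poppy-seed meal contribute 0.066043, so
  P(poppy-seed meal | positive screen) = 0.066043 / 0.184410 ≈ 0.358

Pr[poppy-seed meal | positive screen] ≈ 0.358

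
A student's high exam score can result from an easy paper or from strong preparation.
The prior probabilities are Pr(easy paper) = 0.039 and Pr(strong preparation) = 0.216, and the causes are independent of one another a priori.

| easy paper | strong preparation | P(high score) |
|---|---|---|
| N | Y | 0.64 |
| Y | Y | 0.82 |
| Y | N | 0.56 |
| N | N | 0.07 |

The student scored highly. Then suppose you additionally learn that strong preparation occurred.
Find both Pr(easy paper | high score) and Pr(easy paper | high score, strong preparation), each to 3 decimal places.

P(high score) = 0.07·0.961·0.784 + 0.64·0.961·0.216 + 0.56·0.039·0.784 + 0.82·0.039·0.216 = 0.052740 + 0.132849 + 0.017123 + 0.006908 = 0.209620
Restricting to configurations with easy paper present: 0.017123 + 0.006908 = 0.024031.
So P(easy paper | high score) = 0.024031/0.209620 ≈ 0.115.

Now condition on the additional information:
Sum P(high score|·) weighted by the priors over both values of easy paper:
  P(high score | strong preparation) = 0.64·0.961 + 0.82·0.039
        = 0.615040 + 0.031980 = 0.647020
The terms with easy paper present sum to 0.031980, so
  P(easy paper | high score, strong preparation) = 0.031980 / 0.647020 ≈ 0.049
— strong preparation explains away the evidence for easy paper.

Pr(easy paper | high score) ≈ 0.115; Pr(easy paper | high score, strong preparation) ≈ 0.049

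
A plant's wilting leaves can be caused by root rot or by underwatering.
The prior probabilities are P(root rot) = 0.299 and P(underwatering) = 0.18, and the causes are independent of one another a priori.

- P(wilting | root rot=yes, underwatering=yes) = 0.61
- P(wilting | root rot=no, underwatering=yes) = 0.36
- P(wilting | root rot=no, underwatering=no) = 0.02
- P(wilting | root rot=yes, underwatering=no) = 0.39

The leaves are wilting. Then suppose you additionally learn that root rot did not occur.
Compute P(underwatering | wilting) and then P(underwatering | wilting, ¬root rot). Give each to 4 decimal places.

For the numerator, keep only underwatering=true terms: 0.045425 + 0.032830 = 0.078255
The normalizing constant is 0.02*0.701*0.82 + 0.36*0.701*0.18 + 0.39*0.299*0.82 + 0.61*0.299*0.18 = 0.185371
Posterior = 0.078255 / 0.185371 ≈ 0.4222

With the extra evidence:
P(wilting | ¬root rot) = 0.02*0.82 + 0.36*0.18 = 0.016400 + 0.064800 = 0.081200
The underwatering-present share is 0.36*0.18 = 0.064800.
P(underwatering | wilting, ¬root rot) = 0.064800 / 0.081200 ≈ 0.7980

P(underwatering | wilting) ≈ 0.4222; P(underwatering | wilting, ¬root rot) ≈ 0.7980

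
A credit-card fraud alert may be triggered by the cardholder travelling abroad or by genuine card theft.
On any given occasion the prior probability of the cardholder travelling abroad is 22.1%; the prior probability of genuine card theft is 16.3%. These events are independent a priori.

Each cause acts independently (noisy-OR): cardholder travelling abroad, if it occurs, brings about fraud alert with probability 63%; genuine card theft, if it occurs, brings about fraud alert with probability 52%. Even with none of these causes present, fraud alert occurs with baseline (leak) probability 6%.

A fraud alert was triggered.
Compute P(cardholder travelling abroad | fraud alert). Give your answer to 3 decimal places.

Under noisy-OR, P(fraud alert | causes) = 1 − (1−0.06)·∏(1−qᵢ) over the active causes.
P(fraud alert) = 0.06*0.779*0.837 + 0.5488*0.779*0.163 + 0.6522*0.221*0.837 + 0.833056*0.221*0.163 = 0.039121 + 0.069685 + 0.120642 + 0.030009 = 0.259457
Of this, 0.150651 comes from 0.120642 + 0.030009 (the cardholder travelling abroad=true cases).
Hence the posterior is 0.150651/0.259457 ≈ 0.581.

P(cardholder travelling abroad | fraud alert) ≈ 0.581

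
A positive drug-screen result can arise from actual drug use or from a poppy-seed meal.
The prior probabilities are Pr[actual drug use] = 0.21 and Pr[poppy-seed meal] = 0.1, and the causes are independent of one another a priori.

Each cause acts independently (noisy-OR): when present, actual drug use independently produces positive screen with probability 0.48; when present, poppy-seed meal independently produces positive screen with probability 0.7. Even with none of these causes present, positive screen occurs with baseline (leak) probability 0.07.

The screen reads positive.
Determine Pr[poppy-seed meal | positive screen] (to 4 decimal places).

Under noisy-OR, P(positive screen | causes) = 1 − (1−0.07)·∏(1−qᵢ) over the active causes.
P(positive screen) = 0.07*0.79*0.9 + 0.721*0.79*0.1 + 0.5164*0.21*0.9 + 0.85492*0.21*0.1 = 0.049770 + 0.056959 + 0.097600 + 0.017953 = 0.222282
The poppy-seed meal-present share is 0.056959 + 0.017953 = 0.074912.
So P(poppy-seed meal | positive screen) = 0.074912/0.222282 ≈ 0.3370.

Pr[poppy-seed meal | positive screen] ≈ 0.3370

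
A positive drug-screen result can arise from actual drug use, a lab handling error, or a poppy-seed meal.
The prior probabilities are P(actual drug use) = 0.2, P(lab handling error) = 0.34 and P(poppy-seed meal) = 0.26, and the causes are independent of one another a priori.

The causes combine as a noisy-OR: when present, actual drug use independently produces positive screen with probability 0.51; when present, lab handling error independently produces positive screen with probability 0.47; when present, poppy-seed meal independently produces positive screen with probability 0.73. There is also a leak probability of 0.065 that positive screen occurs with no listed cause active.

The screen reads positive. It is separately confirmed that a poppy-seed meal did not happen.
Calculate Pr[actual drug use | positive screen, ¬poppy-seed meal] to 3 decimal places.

Under noisy-OR, P(positive screen | causes) = 1 − (1−0.065)·∏(1−qᵢ) over the active causes.
Enumerate the 4 (actual drug use, lab handling error) configurations and weight by the priors:
  P(positive screen | ¬poppy-seed meal) = 0.065*0.8*0.66 + 0.50445*0.8*0.34 + 0.54185*0.2*0.66 + 0.757181*0.2*0.34
        = 0.034320 + 0.137210 + 0.071524 + 0.051488 = 0.294542
Configurations with actual drug use contribute 0.123012, so
  P(actual drug use | positive screen, ¬poppy-seed meal) = 0.123012 / 0.294542 ≈ 0.418

Pr[actual drug use | positive screen, ¬poppy-seed meal] ≈ 0.418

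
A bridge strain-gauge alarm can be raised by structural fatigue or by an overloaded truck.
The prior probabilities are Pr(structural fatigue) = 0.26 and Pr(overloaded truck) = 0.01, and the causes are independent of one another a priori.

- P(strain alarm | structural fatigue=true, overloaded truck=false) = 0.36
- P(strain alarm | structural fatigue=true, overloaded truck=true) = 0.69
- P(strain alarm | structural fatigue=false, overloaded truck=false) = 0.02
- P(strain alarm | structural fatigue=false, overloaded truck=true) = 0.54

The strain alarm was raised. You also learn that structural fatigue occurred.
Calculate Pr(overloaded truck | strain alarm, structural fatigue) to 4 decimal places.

P(strain alarm | structural fatigue) = 0.36*0.99 + 0.69*0.01 = 0.356400 + 0.006900 = 0.363300
The overloaded truck-present share is 0.69*0.01 = 0.006900.
P(overloaded truck | strain alarm, structural fatigue) = 0.006900 / 0.363300 ≈ 0.0190

Pr(overloaded truck | strain alarm, structural fatigue) ≈ 0.0190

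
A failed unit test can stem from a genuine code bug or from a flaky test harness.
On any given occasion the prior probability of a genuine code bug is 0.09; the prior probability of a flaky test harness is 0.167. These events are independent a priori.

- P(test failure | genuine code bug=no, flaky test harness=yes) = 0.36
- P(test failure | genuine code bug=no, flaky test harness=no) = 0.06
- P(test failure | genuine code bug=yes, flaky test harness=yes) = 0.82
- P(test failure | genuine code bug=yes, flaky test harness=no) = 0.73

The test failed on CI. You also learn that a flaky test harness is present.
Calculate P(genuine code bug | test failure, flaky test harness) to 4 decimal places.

Enumerate both values of genuine code bug and weight by the priors:
  P(test failure | flaky test harness) = 0.36*0.91 + 0.82*0.09
        = 0.327600 + 0.073800 = 0.401400
The terms with genuine code bug present sum to 0.073800, so
  P(genuine code bug | test failure, flaky test harness) = 0.073800 / 0.401400 ≈ 0.1839

P(genuine code bug | test failure, flaky test harness) ≈ 0.1839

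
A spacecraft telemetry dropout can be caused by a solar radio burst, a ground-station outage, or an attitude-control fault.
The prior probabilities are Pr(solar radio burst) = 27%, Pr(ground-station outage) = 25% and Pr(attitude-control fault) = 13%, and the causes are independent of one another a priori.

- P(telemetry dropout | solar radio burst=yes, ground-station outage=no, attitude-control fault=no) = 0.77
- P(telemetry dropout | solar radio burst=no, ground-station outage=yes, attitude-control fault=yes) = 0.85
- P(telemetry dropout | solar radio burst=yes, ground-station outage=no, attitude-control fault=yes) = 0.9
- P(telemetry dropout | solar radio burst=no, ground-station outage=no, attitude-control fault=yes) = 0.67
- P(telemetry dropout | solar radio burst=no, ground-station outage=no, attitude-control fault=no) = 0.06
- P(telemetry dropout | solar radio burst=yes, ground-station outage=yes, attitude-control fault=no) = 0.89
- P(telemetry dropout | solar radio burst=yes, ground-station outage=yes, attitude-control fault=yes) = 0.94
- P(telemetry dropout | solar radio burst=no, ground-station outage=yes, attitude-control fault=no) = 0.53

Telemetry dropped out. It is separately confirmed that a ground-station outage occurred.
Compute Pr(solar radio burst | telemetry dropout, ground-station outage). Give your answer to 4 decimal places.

By total probability over the 4 (solar radio burst, attitude-control fault) configurations:
  P(telemetry dropout | ground-station outage) = 0.53·0.73·0.87 + 0.85·0.73·0.13 + 0.89·0.27·0.87 + 0.94·0.27·0.13
        = 0.336603 + 0.080665 + 0.209061 + 0.032994 = 0.659323
Configurations with solar radio burst contribute 0.242055, so
  P(solar radio burst | telemetry dropout, ground-station outage) = 0.242055 / 0.659323 ≈ 0.3671

Pr(solar radio burst | telemetry dropout, ground-station outage) ≈ 0.3671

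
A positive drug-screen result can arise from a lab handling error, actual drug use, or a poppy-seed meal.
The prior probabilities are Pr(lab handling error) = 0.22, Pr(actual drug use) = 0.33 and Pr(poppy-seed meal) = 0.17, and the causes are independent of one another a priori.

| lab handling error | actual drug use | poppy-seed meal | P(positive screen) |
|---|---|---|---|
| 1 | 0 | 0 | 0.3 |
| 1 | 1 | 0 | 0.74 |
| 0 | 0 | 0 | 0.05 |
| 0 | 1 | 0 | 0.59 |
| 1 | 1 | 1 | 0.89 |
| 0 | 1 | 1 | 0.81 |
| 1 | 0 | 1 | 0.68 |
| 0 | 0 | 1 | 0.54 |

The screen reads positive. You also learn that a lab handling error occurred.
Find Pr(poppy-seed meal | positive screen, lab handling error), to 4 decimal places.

P(positive screen | lab handling error) = 0.3×0.67×0.83 + 0.68×0.67×0.17 + 0.74×0.33×0.83 + 0.89×0.33×0.17 = 0.166830 + 0.077452 + 0.202686 + 0.049929 = 0.496897
Of this, 0.127381 comes from 0.077452 + 0.049929 (the poppy-seed meal=true cases).
So P(poppy-seed meal | positive screen, lab handling error) = 0.127381/0.496897 ≈ 0.2564.

Pr(poppy-seed meal | positive screen, lab handling error) ≈ 0.2564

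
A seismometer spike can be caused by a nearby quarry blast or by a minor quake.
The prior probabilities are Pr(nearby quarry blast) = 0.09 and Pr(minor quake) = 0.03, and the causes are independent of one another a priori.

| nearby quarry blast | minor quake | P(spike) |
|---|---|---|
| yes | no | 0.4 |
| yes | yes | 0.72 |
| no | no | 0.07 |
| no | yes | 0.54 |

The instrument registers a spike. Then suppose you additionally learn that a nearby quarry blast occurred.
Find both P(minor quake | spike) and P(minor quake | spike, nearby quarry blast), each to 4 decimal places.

By total probability over the 4 (nearby quarry blast, minor quake) configurations:
  P(spike) = 0.07·0.91·0.97 + 0.54·0.91·0.03 + 0.4·0.09·0.97 + 0.72·0.09·0.03
        = 0.061789 + 0.014742 + 0.034920 + 0.001944 = 0.113395
The terms with minor quake present sum to 0.016686, so
  P(minor quake | spike) = 0.016686 / 0.113395 ≈ 0.1471

Now also conditioning on nearby quarry blast=true:
Numerator (weight on configurations with minor quake): 0.72×0.03 = 0.021600
Denominator P(spike | nearby quarry blast): 0.4×0.97 + 0.72×0.03 = 0.409600
P(minor quake | spike, nearby quarry blast) = 0.021600/0.409600 ≈ 0.0527
This is intercausal reasoning (explaining away): once nearby quarry blast accounts for the spike, minor quake becomes less likely.

P(minor quake | spike) ≈ 0.1471; P(minor quake | spike, nearby quarry blast) ≈ 0.0527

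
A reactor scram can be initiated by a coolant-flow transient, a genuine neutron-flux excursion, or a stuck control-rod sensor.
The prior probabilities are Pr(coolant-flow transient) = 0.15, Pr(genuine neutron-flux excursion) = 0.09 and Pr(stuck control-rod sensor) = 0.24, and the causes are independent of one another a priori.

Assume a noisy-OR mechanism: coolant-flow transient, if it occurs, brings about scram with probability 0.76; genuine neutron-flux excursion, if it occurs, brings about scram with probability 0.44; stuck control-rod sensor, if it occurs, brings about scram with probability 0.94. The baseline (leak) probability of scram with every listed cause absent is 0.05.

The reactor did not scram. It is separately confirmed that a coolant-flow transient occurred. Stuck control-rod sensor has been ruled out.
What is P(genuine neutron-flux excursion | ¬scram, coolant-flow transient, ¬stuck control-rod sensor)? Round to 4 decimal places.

Under noisy-OR, P(scram | causes) = 1 − (1−0.05)·∏(1−qᵢ) over the active causes.
P(¬scram | coolant-flow transient, ¬stuck control-rod sensor) = 0.228*0.91 + 0.12768*0.09 = 0.207480 + 0.011491 = 0.218971
Of this, 0.011491 comes from 0.12768*0.09 (the genuine neutron-flux excursion=true cases).
P(genuine neutron-flux excursion | ¬scram, coolant-flow transient, ¬stuck control-rod sensor) = 0.011491 / 0.218971 ≈ 0.0525

P(genuine neutron-flux excursion | ¬scram, coolant-flow transient, ¬stuck control-rod sensor) ≈ 0.0525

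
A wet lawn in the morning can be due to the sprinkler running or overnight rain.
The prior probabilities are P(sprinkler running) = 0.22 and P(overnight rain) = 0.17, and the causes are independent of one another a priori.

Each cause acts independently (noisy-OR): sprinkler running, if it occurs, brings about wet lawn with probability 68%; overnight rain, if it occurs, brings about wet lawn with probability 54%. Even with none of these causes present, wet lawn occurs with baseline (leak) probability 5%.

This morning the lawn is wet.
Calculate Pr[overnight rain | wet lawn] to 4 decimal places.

Under noisy-OR, P(wet lawn | causes) = 1 − (1−0.05)·∏(1−qᵢ) over the active causes.
Sum P(wet lawn|·) weighted by the priors over the 4 (sprinkler running, overnight rain) configurations:
  P(wet lawn) = 0.05·0.78·0.83 + 0.563·0.78·0.17 + 0.696·0.22·0.83 + 0.86016·0.22·0.17
        = 0.032370 + 0.074654 + 0.127090 + 0.032170 = 0.266284
Configurations with overnight rain contribute 0.106824, so
  P(overnight rain | wet lawn) = 0.106824 / 0.266284 ≈ 0.4012

Pr[overnight rain | wet lawn] ≈ 0.4012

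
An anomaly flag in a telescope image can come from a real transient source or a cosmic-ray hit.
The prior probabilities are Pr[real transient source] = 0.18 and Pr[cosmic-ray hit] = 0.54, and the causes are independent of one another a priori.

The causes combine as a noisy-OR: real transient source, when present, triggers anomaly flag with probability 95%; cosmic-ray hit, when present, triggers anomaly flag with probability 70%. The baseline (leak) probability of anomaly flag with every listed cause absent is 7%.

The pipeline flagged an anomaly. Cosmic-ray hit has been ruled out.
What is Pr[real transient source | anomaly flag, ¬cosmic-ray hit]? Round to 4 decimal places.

Under noisy-OR, P(anomaly flag | causes) = 1 − (1−0.07)·∏(1−qᵢ) over the active causes.
Numerator (weight on configurations with real transient source): 0.9535·0.18 = 0.171630
The normalizing constant is 0.07·0.82 + 0.9535·0.18 = 0.229030
P(real transient source | anomaly flag, ¬cosmic-ray hit) = 0.171630/0.229030 ≈ 0.7494

Pr[real transient source | anomaly flag, ¬cosmic-ray hit] ≈ 0.7494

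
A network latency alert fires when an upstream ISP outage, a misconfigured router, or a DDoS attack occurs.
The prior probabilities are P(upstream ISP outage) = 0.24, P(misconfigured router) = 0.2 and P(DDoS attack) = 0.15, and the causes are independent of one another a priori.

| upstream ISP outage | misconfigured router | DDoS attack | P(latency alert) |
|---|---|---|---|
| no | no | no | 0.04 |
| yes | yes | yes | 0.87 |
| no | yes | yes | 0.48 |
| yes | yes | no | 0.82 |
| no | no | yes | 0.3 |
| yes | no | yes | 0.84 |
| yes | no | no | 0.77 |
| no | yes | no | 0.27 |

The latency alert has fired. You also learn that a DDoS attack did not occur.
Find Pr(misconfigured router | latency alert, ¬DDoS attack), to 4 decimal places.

Numerator (weight on configurations with misconfigured router): 0.041040 + 0.039360 = 0.080400
Denominator P(latency alert | ¬DDoS attack): 0.04·0.76·0.8 + 0.27·0.76·0.2 + 0.77·0.24·0.8 + 0.82·0.24·0.2 = 0.252560
Posterior = 0.080400 / 0.252560 ≈ 0.3183

Pr(misconfigured router | latency alert, ¬DDoS attack) ≈ 0.3183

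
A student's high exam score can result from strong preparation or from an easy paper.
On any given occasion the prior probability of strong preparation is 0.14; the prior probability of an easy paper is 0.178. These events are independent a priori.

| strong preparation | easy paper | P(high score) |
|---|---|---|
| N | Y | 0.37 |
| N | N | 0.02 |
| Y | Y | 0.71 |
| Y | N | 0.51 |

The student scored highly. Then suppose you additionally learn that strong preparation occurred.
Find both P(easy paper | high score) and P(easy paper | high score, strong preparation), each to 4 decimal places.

By total probability over the 4 (strong preparation, easy paper) configurations:
  P(high score) = 0.02×0.86×0.822 + 0.37×0.86×0.178 + 0.51×0.14×0.822 + 0.71×0.14×0.178
        = 0.014138 + 0.056640 + 0.058691 + 0.017693 = 0.147162
The terms with easy paper present sum to 0.074333, so
  P(easy paper | high score) = 0.074333 / 0.147162 ≈ 0.5051

Now also conditioning on strong preparation=true:
Enumerate both values of easy paper and weight by the priors:
  P(high score | strong preparation) = 0.51·0.822 + 0.71·0.178
        = 0.419220 + 0.126380 = 0.545600
Configurations with easy paper contribute 0.126380, so
  P(easy paper | high score, strong preparation) = 0.126380 / 0.545600 ≈ 0.2316

P(easy paper | high score) ≈ 0.5051; P(easy paper | high score, strong preparation) ≈ 0.2316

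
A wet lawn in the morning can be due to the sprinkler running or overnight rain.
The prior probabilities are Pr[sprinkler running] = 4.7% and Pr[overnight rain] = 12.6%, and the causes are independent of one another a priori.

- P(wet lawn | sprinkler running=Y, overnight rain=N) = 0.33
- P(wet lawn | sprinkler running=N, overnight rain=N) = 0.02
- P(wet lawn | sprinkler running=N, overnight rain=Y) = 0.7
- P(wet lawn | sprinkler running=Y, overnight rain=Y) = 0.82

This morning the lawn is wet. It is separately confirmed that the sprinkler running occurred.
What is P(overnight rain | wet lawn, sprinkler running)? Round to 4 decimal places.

Numerator (weight on configurations with overnight rain): 0.82*0.126 = 0.103320
Normalizer over all consistent configurations: 0.33*0.874 + 0.82*0.126 = 0.391740
Posterior = 0.103320 / 0.391740 ≈ 0.2637

P(overnight rain | wet lawn, sprinkler running) ≈ 0.2637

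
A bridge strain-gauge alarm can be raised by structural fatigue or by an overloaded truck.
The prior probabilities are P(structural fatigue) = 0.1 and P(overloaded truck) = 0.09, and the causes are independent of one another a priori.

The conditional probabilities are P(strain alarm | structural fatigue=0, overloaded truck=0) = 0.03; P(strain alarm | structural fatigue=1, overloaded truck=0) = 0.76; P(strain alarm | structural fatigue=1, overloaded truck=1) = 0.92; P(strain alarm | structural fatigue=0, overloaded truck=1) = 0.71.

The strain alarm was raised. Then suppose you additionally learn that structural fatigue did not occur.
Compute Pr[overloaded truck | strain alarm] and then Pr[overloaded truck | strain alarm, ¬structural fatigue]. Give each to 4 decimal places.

By total probability over the 4 (structural fatigue, overloaded truck) configurations:
  P(strain alarm) = 0.03×0.9×0.91 + 0.71×0.9×0.09 + 0.76×0.1×0.91 + 0.92×0.1×0.09
        = 0.024570 + 0.057510 + 0.069160 + 0.008280 = 0.159520
Keeping only the overloaded truck-present terms gives 0.065790, so
  P(overloaded truck | strain alarm) = 0.065790 / 0.159520 ≈ 0.4124

Now condition on the additional information:
By total probability over both values of overloaded truck:
  P(strain alarm | ¬structural fatigue) = 0.03*0.91 + 0.71*0.09
        = 0.027300 + 0.063900 = 0.091200
Configurations with overloaded truck contribute 0.063900, so
  P(overloaded truck | strain alarm, ¬structural fatigue) = 0.063900 / 0.091200 ≈ 0.7007
With structural fatigue excluded, overloaded truck must carry more of the explanatory weight for the strain alarm.

Pr[overloaded truck | strain alarm] ≈ 0.4124; Pr[overloaded truck | strain alarm, ¬structural fatigue] ≈ 0.7007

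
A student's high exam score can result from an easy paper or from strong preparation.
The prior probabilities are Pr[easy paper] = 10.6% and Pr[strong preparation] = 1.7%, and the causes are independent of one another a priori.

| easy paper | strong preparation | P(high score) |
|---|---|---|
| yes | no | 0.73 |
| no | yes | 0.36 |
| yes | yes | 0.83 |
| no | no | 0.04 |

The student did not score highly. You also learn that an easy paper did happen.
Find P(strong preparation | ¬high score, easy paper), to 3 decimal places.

P(strong preparation | ¬high score, easy paper) ≈ 0.011

Numerator (weight on configurations with strong preparation): 0.17*0.017 = 0.002890
Denominator P(¬high score | easy paper): 0.27*0.983 + 0.17*0.017 = 0.268300
Posterior = 0.002890 / 0.268300 ≈ 0.011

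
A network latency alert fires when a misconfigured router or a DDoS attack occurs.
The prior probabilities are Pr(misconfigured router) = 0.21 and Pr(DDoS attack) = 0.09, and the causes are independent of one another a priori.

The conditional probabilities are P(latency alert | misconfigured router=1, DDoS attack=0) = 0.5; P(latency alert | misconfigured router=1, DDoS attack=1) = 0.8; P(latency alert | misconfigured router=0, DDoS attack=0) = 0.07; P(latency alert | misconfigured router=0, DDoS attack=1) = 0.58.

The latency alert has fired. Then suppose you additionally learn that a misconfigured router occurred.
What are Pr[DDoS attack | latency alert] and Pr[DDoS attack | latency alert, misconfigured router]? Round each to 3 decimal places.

Pr[DDoS attack | latency alert] ≈ 0.279; Pr[DDoS attack | latency alert, misconfigured router] ≈ 0.137

P(latency alert) = 0.07*0.79*0.91 + 0.58*0.79*0.09 + 0.5*0.21*0.91 + 0.8*0.21*0.09 = 0.050323 + 0.041238 + 0.095550 + 0.015120 = 0.202231
Restricting to configurations with DDoS attack present: 0.041238 + 0.015120 = 0.056358.
Hence the posterior is 0.056358/0.202231 ≈ 0.279.

Now also conditioning on misconfigured router=true:
P(latency alert | misconfigured router) = 0.5*0.91 + 0.8*0.09 = 0.455000 + 0.072000 = 0.527000
Of this, 0.072000 comes from 0.8*0.09 (the DDoS attack=true cases).
So P(DDoS attack | latency alert, misconfigured router) = 0.072000/0.527000 ≈ 0.137.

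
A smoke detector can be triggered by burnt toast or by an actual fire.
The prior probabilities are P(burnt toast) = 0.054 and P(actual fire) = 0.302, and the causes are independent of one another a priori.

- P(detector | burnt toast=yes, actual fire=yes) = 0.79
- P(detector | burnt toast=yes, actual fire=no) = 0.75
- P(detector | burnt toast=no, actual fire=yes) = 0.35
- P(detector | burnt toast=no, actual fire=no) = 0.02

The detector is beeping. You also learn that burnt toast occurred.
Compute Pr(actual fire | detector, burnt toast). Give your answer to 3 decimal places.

P(detector | burnt toast) = 0.75*0.698 + 0.79*0.302 = 0.523500 + 0.238580 = 0.762080
Of this, 0.238580 comes from 0.79*0.302 (the actual fire=true cases).
So P(actual fire | detector, burnt toast) = 0.238580/0.762080 ≈ 0.313.

Pr(actual fire | detector, burnt toast) ≈ 0.313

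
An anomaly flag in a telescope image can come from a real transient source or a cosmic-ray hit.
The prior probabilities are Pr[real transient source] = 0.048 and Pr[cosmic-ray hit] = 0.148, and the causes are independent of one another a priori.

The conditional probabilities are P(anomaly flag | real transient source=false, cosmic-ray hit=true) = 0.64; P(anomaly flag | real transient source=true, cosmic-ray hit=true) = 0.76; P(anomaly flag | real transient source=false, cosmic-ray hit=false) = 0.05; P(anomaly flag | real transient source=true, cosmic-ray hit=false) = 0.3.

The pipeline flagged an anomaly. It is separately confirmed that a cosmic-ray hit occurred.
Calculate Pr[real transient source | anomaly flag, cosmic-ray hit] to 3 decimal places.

Pr[real transient source | anomaly flag, cosmic-ray hit] ≈ 0.056

P(anomaly flag | cosmic-ray hit) = 0.64*0.952 + 0.76*0.048 = 0.609280 + 0.036480 = 0.645760
Restricting to configurations with real transient source present: 0.76*0.048 = 0.036480.
Hence the posterior is 0.036480/0.645760 ≈ 0.056.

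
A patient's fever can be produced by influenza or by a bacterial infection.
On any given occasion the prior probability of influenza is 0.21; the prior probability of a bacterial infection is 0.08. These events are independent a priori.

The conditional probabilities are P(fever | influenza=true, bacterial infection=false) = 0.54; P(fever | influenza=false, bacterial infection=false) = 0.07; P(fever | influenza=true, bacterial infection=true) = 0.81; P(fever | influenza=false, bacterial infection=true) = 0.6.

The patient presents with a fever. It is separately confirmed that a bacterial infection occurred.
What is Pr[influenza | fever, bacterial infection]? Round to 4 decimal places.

Enumerate both values of influenza and weight by the priors:
  P(fever | bacterial infection) = 0.6*0.79 + 0.81*0.21
        = 0.474000 + 0.170100 = 0.644100
Keeping only the influenza-present terms gives 0.170100, so
  P(influenza | fever, bacterial infection) = 0.170100 / 0.644100 ≈ 0.2641

Pr[influenza | fever, bacterial infection] ≈ 0.2641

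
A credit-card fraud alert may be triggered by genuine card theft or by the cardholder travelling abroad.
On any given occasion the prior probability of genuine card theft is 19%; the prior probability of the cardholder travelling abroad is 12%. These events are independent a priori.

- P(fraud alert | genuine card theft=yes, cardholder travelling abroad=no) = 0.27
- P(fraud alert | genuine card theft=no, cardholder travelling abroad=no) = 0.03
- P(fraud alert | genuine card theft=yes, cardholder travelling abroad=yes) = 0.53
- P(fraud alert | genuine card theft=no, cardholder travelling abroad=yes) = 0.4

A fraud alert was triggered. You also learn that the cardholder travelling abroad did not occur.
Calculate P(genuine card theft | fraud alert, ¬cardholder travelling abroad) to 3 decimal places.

P(genuine card theft | fraud alert, ¬cardholder travelling abroad) ≈ 0.679

P(fraud alert | ¬cardholder travelling abroad) = 0.03×0.81 + 0.27×0.19 = 0.024300 + 0.051300 = 0.075600
The genuine card theft-present share is 0.27×0.19 = 0.051300.
Hence the posterior is 0.051300/0.075600 ≈ 0.679.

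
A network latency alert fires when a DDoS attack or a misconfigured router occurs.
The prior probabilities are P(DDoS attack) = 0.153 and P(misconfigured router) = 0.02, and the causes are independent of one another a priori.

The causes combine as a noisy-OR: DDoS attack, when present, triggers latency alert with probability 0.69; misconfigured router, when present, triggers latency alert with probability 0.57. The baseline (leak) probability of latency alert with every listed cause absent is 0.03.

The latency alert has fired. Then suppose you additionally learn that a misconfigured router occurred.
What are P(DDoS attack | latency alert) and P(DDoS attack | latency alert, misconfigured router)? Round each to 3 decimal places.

P(DDoS attack | latency alert) ≈ 0.756; P(DDoS attack | latency alert, misconfigured router) ≈ 0.212

Under noisy-OR, P(latency alert | causes) = 1 − (1−0.03)·∏(1−qᵢ) over the active causes.
P(latency alert) = 0.03·0.847·0.98 + 0.5829·0.847·0.02 + 0.6993·0.153·0.98 + 0.870699·0.153·0.02 = 0.024902 + 0.009874 + 0.104853 + 0.002664 = 0.142293
Of this, 0.107517 comes from 0.104853 + 0.002664 (the DDoS attack=true cases).
P(DDoS attack | latency alert) = 0.107517 / 0.142293 ≈ 0.756

Now also conditioning on misconfigured router=true:
P(latency alert | misconfigured router) = 0.5829*0.847 + 0.870699*0.153 = 0.493716 + 0.133217 = 0.626933
The DDoS attack-present share is 0.870699*0.153 = 0.133217.
P(DDoS attack | latency alert, misconfigured router) = 0.133217 / 0.626933 ≈ 0.212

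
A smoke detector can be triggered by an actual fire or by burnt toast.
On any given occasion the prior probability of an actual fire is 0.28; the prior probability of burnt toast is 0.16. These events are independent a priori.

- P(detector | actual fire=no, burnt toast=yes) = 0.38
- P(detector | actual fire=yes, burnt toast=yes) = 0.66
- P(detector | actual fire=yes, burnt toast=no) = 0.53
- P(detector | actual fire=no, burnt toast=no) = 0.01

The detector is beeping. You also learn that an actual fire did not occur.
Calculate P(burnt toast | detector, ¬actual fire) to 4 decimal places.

P(burnt toast | detector, ¬actual fire) ≈ 0.8786

By total probability over both values of burnt toast:
  P(detector | ¬actual fire) = 0.01×0.84 + 0.38×0.16
        = 0.008400 + 0.060800 = 0.069200
Keeping only the burnt toast-present terms gives 0.060800, so
  P(burnt toast | detector, ¬actual fire) = 0.060800 / 0.069200 ≈ 0.8786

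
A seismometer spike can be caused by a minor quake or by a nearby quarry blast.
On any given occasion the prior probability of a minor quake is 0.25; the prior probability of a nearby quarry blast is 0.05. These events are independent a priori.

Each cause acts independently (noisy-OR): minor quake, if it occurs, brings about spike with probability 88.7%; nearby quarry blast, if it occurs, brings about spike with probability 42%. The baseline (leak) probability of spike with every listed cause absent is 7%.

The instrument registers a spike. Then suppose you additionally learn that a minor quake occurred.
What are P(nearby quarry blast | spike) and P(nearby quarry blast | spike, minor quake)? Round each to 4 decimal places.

Under noisy-OR, P(spike | causes) = 1 − (1−0.07)·∏(1−qᵢ) over the active causes.
By total probability over the 4 (minor quake, nearby quarry blast) configurations:
  P(spike) = 0.07*0.75*0.95 + 0.4606*0.75*0.05 + 0.89491*0.25*0.95 + 0.939048*0.25*0.05
        = 0.049875 + 0.017273 + 0.212541 + 0.011738 = 0.291427
The terms with nearby quarry blast present sum to 0.029011, so
  P(nearby quarry blast | spike) = 0.029011 / 0.291427 ≈ 0.0995

With the extra evidence:
Weight on nearby quarry blast=true, given the evidence: 0.939048*0.05 = 0.046952
The normalizing constant is 0.89491*0.95 + 0.939048*0.05 = 0.897116
P(nearby quarry blast | spike, minor quake) = 0.046952/0.897116 ≈ 0.0523

P(nearby quarry blast | spike) ≈ 0.0995; P(nearby quarry blast | spike, minor quake) ≈ 0.0523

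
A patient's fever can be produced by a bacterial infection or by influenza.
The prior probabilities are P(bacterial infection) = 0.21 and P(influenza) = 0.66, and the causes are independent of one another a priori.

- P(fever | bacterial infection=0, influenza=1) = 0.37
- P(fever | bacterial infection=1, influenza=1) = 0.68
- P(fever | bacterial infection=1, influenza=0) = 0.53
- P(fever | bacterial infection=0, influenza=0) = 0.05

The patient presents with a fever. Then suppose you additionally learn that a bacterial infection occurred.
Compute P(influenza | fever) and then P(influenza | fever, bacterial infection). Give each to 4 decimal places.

P(fever) = 0.05*0.79*0.34 + 0.37*0.79*0.66 + 0.53*0.21*0.34 + 0.68*0.21*0.66 = 0.013430 + 0.192918 + 0.037842 + 0.094248 = 0.338438
The influenza-present share is 0.192918 + 0.094248 = 0.287166.
So P(influenza | fever) = 0.287166/0.338438 ≈ 0.8485.

Now condition on the additional information:
By total probability over both values of influenza:
  P(fever | bacterial infection) = 0.53·0.34 + 0.68·0.66
        = 0.180200 + 0.448800 = 0.629000
The terms with influenza present sum to 0.448800, so
  P(influenza | fever, bacterial infection) = 0.448800 / 0.629000 ≈ 0.7135

P(influenza | fever) ≈ 0.8485; P(influenza | fever, bacterial infection) ≈ 0.7135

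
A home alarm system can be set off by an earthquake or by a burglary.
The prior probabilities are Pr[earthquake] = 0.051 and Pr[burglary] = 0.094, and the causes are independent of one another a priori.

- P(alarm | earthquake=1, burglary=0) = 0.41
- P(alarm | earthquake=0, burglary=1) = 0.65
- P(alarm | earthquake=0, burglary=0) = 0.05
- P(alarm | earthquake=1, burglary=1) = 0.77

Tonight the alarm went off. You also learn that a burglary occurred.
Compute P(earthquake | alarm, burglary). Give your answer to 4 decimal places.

P(earthquake | alarm, burglary) ≈ 0.0599

Numerator (weight on configurations with earthquake): 0.77·0.051 = 0.039270
The normalizing constant is 0.65·0.949 + 0.77·0.051 = 0.656120
P(earthquake | alarm, burglary) = 0.039270/0.656120 ≈ 0.0599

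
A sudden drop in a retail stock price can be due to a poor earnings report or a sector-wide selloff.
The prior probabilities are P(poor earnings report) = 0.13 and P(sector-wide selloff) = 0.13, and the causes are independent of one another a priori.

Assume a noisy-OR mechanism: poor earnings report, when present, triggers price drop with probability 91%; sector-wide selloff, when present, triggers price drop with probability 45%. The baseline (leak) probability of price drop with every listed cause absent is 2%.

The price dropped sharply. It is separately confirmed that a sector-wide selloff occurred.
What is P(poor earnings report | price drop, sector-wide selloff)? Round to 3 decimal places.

P(poor earnings report | price drop, sector-wide selloff) ≈ 0.236

Under noisy-OR, P(price drop | causes) = 1 − (1−0.02)·∏(1−qᵢ) over the active causes.
Enumerate both values of poor earnings report and weight by the priors:
  P(price drop | sector-wide selloff) = 0.461*0.87 + 0.95149*0.13
        = 0.401070 + 0.123694 = 0.524764
Keeping only the poor earnings report-present terms gives 0.123694, so
  P(poor earnings report | price drop, sector-wide selloff) = 0.123694 / 0.524764 ≈ 0.236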